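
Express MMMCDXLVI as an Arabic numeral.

MMMCDXLVI: M=1000, M=1000, M=1000, CD=400, XL=40, V=5, I=1
1000 + 1000 + 1000 + 400 + 40 + 5 + 1 = 3446

3446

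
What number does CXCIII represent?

CXCIII: C=100, XC=90, I=1, I=1, I=1
100 + 90 + 1 + 1 + 1 = 193

193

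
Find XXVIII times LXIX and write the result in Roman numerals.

XXVIII = 28
LXIX = 69
28 × 69 = 1932

MCMXXXII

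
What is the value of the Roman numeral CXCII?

CXCII: C=100, XC=90, I=1, I=1
100 + 90 + 1 + 1 = 192

192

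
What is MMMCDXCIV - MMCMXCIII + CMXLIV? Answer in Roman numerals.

MMMCDXCIV = 3494, MMCMXCIII = 2993, CMXLIV = 944
3494 - 2993 = 501
501 + 944 = 1445

MCDXLV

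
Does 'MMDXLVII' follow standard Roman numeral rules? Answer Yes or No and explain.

'MMDXLVII': Check the rules: uses only the symbols I, V, X, L, C, D, M; no symbol is repeated more than three times in a row; V, L and D each appear at most once; the only place a smaller symbol precedes a larger one is the allowed subtractive pair XL, the symbol right after such a pair (if any) is smaller than the pair's first symbol, and otherwise the values never increase from left to right. Value: M (1000) + M (1000) + D (500) + XL (40) + V (5) + I (1) + I (1) = 2547. So it is a valid standard Roman numeral.

Yes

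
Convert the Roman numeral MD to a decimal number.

MD: M=1000, D=500
1000 + 500 = 1500

1500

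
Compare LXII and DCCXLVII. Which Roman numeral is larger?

LXII = 62
DCCXLVII = 747
747 is larger

DCCXLVII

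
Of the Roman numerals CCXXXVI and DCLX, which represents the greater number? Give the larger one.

CCXXXVI = 236
DCLX = 660
660 is larger

DCLX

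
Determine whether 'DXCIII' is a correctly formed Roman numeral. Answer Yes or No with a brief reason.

'DXCIII': Check the rules: uses only the symbols I, V, X, L, C, D, M; no symbol is repeated more than three times in a row; V, L and D each appear at most once; the only place a smaller symbol precedes a larger one is the allowed subtractive pair XC, the symbol right after such a pair (if any) is smaller than the pair's first symbol, and otherwise the values never increase from left to right. Value: D (500) + XC (90) + I (1) + I (1) + I (1) = 593. So it is a valid standard Roman numeral.

Yes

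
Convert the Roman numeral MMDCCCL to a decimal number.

MMDCCCL: M=1000, M=1000, D=500, C=100, C=100, C=100, L=50
1000 + 1000 + 500 + 100 + 100 + 100 + 50 = 2850

2850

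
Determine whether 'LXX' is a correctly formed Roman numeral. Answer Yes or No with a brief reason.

'LXX': Check the rules: uses only the symbols I, V, X, L, C, D, M; no symbol is repeated more than three times in a row; V, L and D each appear at most once; no smaller symbol precedes a larger one (values never increase from left to right). Value: L (50) + X (10) + X (10) = 70. So it is a valid standard Roman numeral.

Yes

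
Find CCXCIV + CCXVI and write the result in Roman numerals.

CCXCIV = 294
CCXVI = 216
294 + 216 = 510

DX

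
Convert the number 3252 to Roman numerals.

Convert 3252 to Roman numerals:
  3252 contains 3×1000 (MMM)
  252 contains 2×100 (CC)
  52 contains 1×50 (L)
  2 contains 2×1 (II)

MMMCCLII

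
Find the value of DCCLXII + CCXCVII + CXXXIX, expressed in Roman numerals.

DCCLXII = 762, CCXCVII = 297, CXXXIX = 139
762 + 297 = 1059
1059 + 139 = 1198

MCXCVIII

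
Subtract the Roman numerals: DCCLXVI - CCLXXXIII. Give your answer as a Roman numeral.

DCCLXVI = 766
CCLXXXIII = 283
766 - 283 = 483

CDLXXXIII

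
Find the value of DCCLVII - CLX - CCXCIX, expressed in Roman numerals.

DCCLVII = 757, CLX = 160, CCXCIX = 299
757 - 160 = 597
597 - 299 = 298

CCXCVIII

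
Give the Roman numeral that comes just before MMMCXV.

MMMCXV = 3115; previous is 3114

MMMCXIV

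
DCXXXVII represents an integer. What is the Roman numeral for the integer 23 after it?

DCXXXVII = 637
637 + 23 = 660

DCLX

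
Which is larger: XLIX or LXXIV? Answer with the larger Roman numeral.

XLIX = 49
LXXIV = 74
74 is larger

LXXIV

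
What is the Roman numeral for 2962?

Convert 2962 to Roman numerals:
  2962 contains 2×1000 (MM)
  962 contains 1×900 (CM)
  62 contains 1×50 (L)
  12 contains 1×10 (X)
  2 contains 2×1 (II)

MMCMLXII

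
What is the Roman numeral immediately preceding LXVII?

LXVII = 67; previous is 66

LXVI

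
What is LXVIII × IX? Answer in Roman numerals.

LXVIII = 68
IX = 9
68 × 9 = 612

DCXII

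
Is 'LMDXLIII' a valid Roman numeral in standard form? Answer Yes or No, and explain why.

'LMDXLIII': L should not appear more than once

No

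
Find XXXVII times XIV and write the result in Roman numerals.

XXXVII = 37
XIV = 14
37 × 14 = 518

DXVIII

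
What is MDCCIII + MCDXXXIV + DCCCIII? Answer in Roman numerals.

MDCCIII = 1703, MCDXXXIV = 1434, DCCCIII = 803
1703 + 1434 = 3137
3137 + 803 = 3940

MMMCMXL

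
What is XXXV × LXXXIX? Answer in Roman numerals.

XXXV = 35
LXXXIX = 89
35 × 89 = 3115

MMMCXV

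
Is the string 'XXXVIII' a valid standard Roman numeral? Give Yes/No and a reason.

'XXXVIII': Check the rules: uses only the symbols I, V, X, L, C, D, M; no symbol is repeated more than three times in a row; V, L and D each appear at most once; no smaller symbol precedes a larger one (values never increase from left to right). Value: X (10) + X (10) + X (10) + V (5) + I (1) + I (1) + I (1) = 38. So it is a valid standard Roman numeral.

Yes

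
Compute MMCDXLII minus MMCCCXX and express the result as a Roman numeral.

MMCDXLII = 2442
MMCCCXX = 2320
2442 - 2320 = 122

CXXII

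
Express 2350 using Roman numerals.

Convert 2350 to Roman numerals:
  2350 contains 2×1000 (MM)
  350 contains 3×100 (CCC)
  50 contains 1×50 (L)

MMCCCL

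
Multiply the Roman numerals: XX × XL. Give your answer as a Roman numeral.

XX = 20
XL = 40
20 × 40 = 800

DCCC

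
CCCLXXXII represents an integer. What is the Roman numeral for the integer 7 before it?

CCCLXXXII = 382
382 - 7 = 375

CCCLXXV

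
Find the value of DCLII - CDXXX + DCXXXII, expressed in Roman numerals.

DCLII = 652, CDXXX = 430, DCXXXII = 632
652 - 430 = 222
222 + 632 = 854

DCCCLIV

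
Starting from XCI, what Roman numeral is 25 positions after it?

XCI = 91
91 + 25 = 116

CXVI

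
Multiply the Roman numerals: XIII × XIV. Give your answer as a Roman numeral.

XIII = 13
XIV = 14
13 × 14 = 182

CLXXXII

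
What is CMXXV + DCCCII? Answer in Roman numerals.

CMXXV = 925
DCCCII = 802
925 + 802 = 1727

MDCCXXVII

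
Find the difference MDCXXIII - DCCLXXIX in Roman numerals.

MDCXXIII = 1623
DCCLXXIX = 779
1623 - 779 = 844

DCCCXLIV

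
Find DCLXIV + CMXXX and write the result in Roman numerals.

DCLXIV = 664
CMXXX = 930
664 + 930 = 1594

MDXCIV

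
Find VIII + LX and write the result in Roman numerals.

VIII = 8
LX = 60
8 + 60 = 68

LXVIII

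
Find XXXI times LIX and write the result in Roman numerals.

XXXI = 31
LIX = 59
31 × 59 = 1829

MDCCCXXIX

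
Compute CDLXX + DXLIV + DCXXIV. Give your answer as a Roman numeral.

CDLXX = 470, DXLIV = 544, DCXXIV = 624
470 + 544 = 1014
1014 + 624 = 1638

MDCXXXVIII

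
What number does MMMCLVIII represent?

MMMCLVIII: M=1000, M=1000, M=1000, C=100, L=50, V=5, I=1, I=1, I=1
1000 + 1000 + 1000 + 100 + 50 + 5 + 1 + 1 + 1 = 3158

3158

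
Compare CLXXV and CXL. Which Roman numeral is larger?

CLXXV = 175
CXL = 140
175 is larger

CLXXV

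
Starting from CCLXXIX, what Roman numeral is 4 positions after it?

CCLXXIX = 279
279 + 4 = 283

CCLXXXIII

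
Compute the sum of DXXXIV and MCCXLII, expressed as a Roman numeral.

DXXXIV = 534
MCCXLII = 1242
534 + 1242 = 1776

MDCCLXXVI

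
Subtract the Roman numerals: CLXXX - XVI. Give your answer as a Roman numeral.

CLXXX = 180
XVI = 16
180 - 16 = 164

CLXIV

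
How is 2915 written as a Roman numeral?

Convert 2915 to Roman numerals:
  2915 contains 2×1000 (MM)
  915 contains 1×900 (CM)
  15 contains 1×10 (X)
  5 contains 1×5 (V)

MMCMXV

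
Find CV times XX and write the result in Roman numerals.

CV = 105
XX = 20
105 × 20 = 2100

MMC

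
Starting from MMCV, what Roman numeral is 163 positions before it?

MMCV = 2105
2105 - 163 = 1942

MCMXLII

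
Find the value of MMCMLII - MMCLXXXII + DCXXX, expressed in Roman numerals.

MMCMLII = 2952, MMCLXXXII = 2182, DCXXX = 630
2952 - 2182 = 770
770 + 630 = 1400

MCD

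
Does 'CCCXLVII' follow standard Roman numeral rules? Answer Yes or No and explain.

'CCCXLVII': Check the rules: uses only the symbols I, V, X, L, C, D, M; no symbol is repeated more than three times in a row; V, L and D each appear at most once; the only place a smaller symbol precedes a larger one is the allowed subtractive pair XL, the symbol right after such a pair (if any) is smaller than the pair's first symbol, and otherwise the values never increase from left to right. Value: C (100) + C (100) + C (100) + XL (40) + V (5) + I (1) + I (1) = 347. So it is a valid standard Roman numeral.

Yes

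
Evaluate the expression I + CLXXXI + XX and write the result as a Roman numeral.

I = 1, CLXXXI = 181, XX = 20
1 + 181 = 182
182 + 20 = 202

CCII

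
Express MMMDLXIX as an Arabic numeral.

MMMDLXIX: M=1000, M=1000, M=1000, D=500, L=50, X=10, IX=9
1000 + 1000 + 1000 + 500 + 50 + 10 + 9 = 3569

3569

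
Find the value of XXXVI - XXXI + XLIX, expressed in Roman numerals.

XXXVI = 36, XXXI = 31, XLIX = 49
36 - 31 = 5
5 + 49 = 54

LIV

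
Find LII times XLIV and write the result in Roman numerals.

LII = 52
XLIV = 44
52 × 44 = 2288

MMCCLXXXVIII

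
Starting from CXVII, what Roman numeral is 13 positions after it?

CXVII = 117
117 + 13 = 130

CXXX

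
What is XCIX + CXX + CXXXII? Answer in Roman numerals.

XCIX = 99, CXX = 120, CXXXII = 132
99 + 120 = 219
219 + 132 = 351

CCCLI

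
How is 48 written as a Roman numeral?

Convert 48 to Roman numerals:
  48 contains 1×40 (XL)
  8 contains 1×5 (V)
  3 contains 3×1 (III)

XLVIII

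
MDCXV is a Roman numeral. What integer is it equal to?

MDCXV: M=1000, D=500, C=100, X=10, V=5
1000 + 500 + 100 + 10 + 5 = 1615

1615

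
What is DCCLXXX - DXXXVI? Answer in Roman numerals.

DCCLXXX = 780
DXXXVI = 536
780 - 536 = 244

CCXLIV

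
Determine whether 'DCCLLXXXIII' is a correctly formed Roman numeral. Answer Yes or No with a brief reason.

'DCCLLXXXIII': L should not appear more than once

No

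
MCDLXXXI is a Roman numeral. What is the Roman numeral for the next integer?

MCDLXXXI = 1481; next is 1482

MCDLXXXII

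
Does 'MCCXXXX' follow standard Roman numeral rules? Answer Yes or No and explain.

'MCCXXXX': More than 3 consecutive X's

No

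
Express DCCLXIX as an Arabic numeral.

DCCLXIX: D=500, C=100, C=100, L=50, X=10, IX=9
500 + 100 + 100 + 50 + 10 + 9 = 769

769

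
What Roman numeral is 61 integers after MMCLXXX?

MMCLXXX = 2180
2180 + 61 = 2241

MMCCXLI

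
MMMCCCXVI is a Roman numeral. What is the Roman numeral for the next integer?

MMMCCCXVI = 3316; next is 3317

MMMCCCXVII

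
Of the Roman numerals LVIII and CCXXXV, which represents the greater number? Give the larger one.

LVIII = 58
CCXXXV = 235
235 is larger

CCXXXV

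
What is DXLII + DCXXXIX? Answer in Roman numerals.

DXLII = 542
DCXXXIX = 639
542 + 639 = 1181

MCLXXXI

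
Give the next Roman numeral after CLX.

CLX = 160; next is 161

CLXI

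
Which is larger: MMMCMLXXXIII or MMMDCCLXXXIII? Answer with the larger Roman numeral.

MMMCMLXXXIII = 3983
MMMDCCLXXXIII = 3783
3983 is larger

MMMCMLXXXIII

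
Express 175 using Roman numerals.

Convert 175 to Roman numerals:
  175 contains 1×100 (C)
  75 contains 1×50 (L)
  25 contains 2×10 (XX)
  5 contains 1×5 (V)

CLXXV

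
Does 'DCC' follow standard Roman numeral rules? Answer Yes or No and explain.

'DCC': Check the rules: uses only the symbols I, V, X, L, C, D, M; no symbol is repeated more than three times in a row; V, L and D each appear at most once; no smaller symbol precedes a larger one (values never increase from left to right). Value: D (500) + C (100) + C (100) = 700. So it is a valid standard Roman numeral.

Yes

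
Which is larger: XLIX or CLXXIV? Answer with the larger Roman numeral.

XLIX = 49
CLXXIV = 174
174 is larger

CLXXIV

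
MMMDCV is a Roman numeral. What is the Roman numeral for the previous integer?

MMMDCV = 3605, so the previous integer is 3605 - 1 = 3604

MMMDCIV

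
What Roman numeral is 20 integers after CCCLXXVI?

CCCLXXVI = 376
376 + 20 = 396

CCCXCVI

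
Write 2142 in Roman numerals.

Convert 2142 to Roman numerals:
  2142 contains 2×1000 (MM)
  142 contains 1×100 (C)
  42 contains 1×40 (XL)
  2 contains 2×1 (II)

MMCXLII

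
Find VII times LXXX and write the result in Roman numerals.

VII = 7
LXXX = 80
7 × 80 = 560

DLX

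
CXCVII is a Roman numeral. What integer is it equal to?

CXCVII: C=100, XC=90, V=5, I=1, I=1
100 + 90 + 5 + 1 + 1 = 197

197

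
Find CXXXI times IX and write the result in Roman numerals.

CXXXI = 131
IX = 9
131 × 9 = 1179

MCLXXIX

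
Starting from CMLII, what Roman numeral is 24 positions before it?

CMLII = 952
952 - 24 = 928

CMXXVIII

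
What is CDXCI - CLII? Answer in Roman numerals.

CDXCI = 491
CLII = 152
491 - 152 = 339

CCCXXXIX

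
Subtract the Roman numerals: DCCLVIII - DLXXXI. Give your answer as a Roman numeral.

DCCLVIII = 758
DLXXXI = 581
758 - 581 = 177

CLXXVII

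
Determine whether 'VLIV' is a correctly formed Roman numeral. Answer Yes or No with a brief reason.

'VLIV': V should not appear more than once

No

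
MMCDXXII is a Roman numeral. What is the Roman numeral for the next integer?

MMCDXXII = 2422, so the next integer is 2422 + 1 = 2423

MMCDXXIII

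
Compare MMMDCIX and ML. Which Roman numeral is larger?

MMMDCIX = 3609
ML = 1050
3609 is larger

MMMDCIX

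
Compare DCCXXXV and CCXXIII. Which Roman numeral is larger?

DCCXXXV = 735
CCXXIII = 223
735 is larger

DCCXXXV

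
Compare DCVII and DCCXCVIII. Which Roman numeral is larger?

DCVII = 607
DCCXCVIII = 798
798 is larger

DCCXCVIII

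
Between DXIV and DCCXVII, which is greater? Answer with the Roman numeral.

DXIV = 514
DCCXVII = 717
717 is larger

DCCXVII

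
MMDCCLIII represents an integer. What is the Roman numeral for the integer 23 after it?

MMDCCLIII = 2753
2753 + 23 = 2776

MMDCCLXXVI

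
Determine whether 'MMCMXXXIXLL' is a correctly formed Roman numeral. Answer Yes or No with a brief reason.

'MMCMXXXIXLL': L should not appear more than once

No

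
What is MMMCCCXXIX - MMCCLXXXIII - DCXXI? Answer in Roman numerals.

MMMCCCXXIX = 3329, MMCCLXXXIII = 2283, DCXXI = 621
3329 - 2283 = 1046
1046 - 621 = 425

CDXXV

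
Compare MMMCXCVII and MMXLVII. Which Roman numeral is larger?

MMMCXCVII = 3197
MMXLVII = 2047
3197 is larger

MMMCXCVII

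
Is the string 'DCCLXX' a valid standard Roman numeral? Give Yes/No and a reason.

'DCCLXX': Check the rules: uses only the symbols I, V, X, L, C, D, M; no symbol is repeated more than three times in a row; V, L and D each appear at most once; no smaller symbol precedes a larger one (values never increase from left to right). Value: D (500) + C (100) + C (100) + L (50) + X (10) + X (10) = 770. So it is a valid standard Roman numeral.

Yes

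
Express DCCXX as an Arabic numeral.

DCCXX: D=500, C=100, C=100, X=10, X=10
500 + 100 + 100 + 10 + 10 = 720

720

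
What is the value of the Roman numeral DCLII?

DCLII: D=500, C=100, L=50, I=1, I=1
500 + 100 + 50 + 1 + 1 = 652

652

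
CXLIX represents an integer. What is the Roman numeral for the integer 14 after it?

CXLIX = 149
149 + 14 = 163

CLXIII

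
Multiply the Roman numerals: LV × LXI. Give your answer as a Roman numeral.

LV = 55
LXI = 61
55 × 61 = 3355

MMMCCCLV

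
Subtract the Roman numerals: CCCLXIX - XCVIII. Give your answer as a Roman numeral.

CCCLXIX = 369
XCVIII = 98
369 - 98 = 271

CCLXXI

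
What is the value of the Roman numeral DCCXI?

DCCXI: D=500, C=100, C=100, X=10, I=1
500 + 100 + 100 + 10 + 1 = 711

711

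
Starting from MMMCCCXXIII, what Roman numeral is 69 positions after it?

MMMCCCXXIII = 3323
3323 + 69 = 3392

MMMCCCXCII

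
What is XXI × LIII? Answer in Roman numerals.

XXI = 21
LIII = 53
21 × 53 = 1113

MCXIII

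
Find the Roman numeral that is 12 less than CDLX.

CDLX = 460
460 - 12 = 448

CDXLVIII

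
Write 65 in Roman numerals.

Convert 65 to Roman numerals:
  65 contains 1×50 (L)
  15 contains 1×10 (X)
  5 contains 1×5 (V)

LXV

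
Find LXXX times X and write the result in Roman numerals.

LXXX = 80
X = 10
80 × 10 = 800

DCCC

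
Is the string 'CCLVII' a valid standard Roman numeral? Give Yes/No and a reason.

'CCLVII': Check the rules: uses only the symbols I, V, X, L, C, D, M; no symbol is repeated more than three times in a row; V, L and D each appear at most once; no smaller symbol precedes a larger one (values never increase from left to right). Value: C (100) + C (100) + L (50) + V (5) + I (1) + I (1) = 257. So it is a valid standard Roman numeral.

Yes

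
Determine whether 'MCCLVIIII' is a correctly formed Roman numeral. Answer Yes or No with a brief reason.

'MCCLVIIII': More than 3 consecutive I's

No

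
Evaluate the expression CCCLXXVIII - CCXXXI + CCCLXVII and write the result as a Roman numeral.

CCCLXXVIII = 378, CCXXXI = 231, CCCLXVII = 367
378 - 231 = 147
147 + 367 = 514

DXIV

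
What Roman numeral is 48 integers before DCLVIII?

DCLVIII = 658
658 - 48 = 610

DCX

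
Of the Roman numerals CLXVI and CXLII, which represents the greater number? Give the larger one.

CLXVI = 166
CXLII = 142
166 is larger

CLXVI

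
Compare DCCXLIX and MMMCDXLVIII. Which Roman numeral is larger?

DCCXLIX = 749
MMMCDXLVIII = 3448
3448 is larger

MMMCDXLVIII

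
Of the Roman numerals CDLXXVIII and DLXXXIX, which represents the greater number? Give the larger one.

CDLXXVIII = 478
DLXXXIX = 589
589 is larger

DLXXXIX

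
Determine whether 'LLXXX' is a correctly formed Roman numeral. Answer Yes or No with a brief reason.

'LLXXX': L should not appear more than once

No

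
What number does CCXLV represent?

CCXLV: C=100, C=100, XL=40, V=5
100 + 100 + 40 + 5 = 245

245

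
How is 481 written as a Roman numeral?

Convert 481 to Roman numerals:
  481 contains 1×400 (CD)
  81 contains 1×50 (L)
  31 contains 3×10 (XXX)
  1 contains 1×1 (I)

CDLXXXI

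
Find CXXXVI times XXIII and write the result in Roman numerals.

CXXXVI = 136
XXIII = 23
136 × 23 = 3128

MMMCXXVIII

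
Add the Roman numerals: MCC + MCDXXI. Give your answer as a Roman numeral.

MCC = 1200
MCDXXI = 1421
1200 + 1421 = 2621

MMDCXXI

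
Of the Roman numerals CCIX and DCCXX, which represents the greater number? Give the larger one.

CCIX = 209
DCCXX = 720
720 is larger

DCCXX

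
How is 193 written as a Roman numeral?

Convert 193 to Roman numerals:
  193 contains 1×100 (C)
  93 contains 1×90 (XC)
  3 contains 3×1 (III)

CXCIII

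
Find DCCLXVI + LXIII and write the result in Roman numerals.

DCCLXVI = 766
LXIII = 63
766 + 63 = 829

DCCCXXIX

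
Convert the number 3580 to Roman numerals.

Convert 3580 to Roman numerals:
  3580 contains 3×1000 (MMM)
  580 contains 1×500 (D)
  80 contains 1×50 (L)
  30 contains 3×10 (XXX)

MMMDLXXX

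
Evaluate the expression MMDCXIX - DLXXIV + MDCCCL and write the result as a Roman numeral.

MMDCXIX = 2619, DLXXIV = 574, MDCCCL = 1850
2619 - 574 = 2045
2045 + 1850 = 3895

MMMDCCCXCV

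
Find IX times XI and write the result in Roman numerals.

IX = 9
XI = 11
9 × 11 = 99

XCIX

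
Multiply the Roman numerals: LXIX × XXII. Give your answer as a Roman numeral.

LXIX = 69
XXII = 22
69 × 22 = 1518

MDXVIII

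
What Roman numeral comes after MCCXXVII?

MCCXXVII = 1227, so the next integer is 1227 + 1 = 1228

MCCXXVIII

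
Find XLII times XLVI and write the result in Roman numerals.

XLII = 42
XLVI = 46
42 × 46 = 1932

MCMXXXII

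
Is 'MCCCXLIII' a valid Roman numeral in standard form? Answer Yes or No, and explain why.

'MCCCXLIII': Check the rules: uses only the symbols I, V, X, L, C, D, M; no symbol is repeated more than three times in a row; V, L and D each appear at most once; the only place a smaller symbol precedes a larger one is the allowed subtractive pair XL, the symbol right after such a pair (if any) is smaller than the pair's first symbol, and otherwise the values never increase from left to right. Value: M (1000) + C (100) + C (100) + C (100) + XL (40) + I (1) + I (1) + I (1) = 1343. So it is a valid standard Roman numeral.

Yes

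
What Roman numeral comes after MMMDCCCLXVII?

MMMDCCCLXVII = 3867, so the next integer is 3867 + 1 = 3868

MMMDCCCLXVIII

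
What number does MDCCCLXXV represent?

MDCCCLXXV: M=1000, D=500, C=100, C=100, C=100, L=50, X=10, X=10, V=5
1000 + 500 + 100 + 100 + 100 + 50 + 10 + 10 + 5 = 1875

1875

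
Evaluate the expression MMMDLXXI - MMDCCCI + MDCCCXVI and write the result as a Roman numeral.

MMMDLXXI = 3571, MMDCCCI = 2801, MDCCCXVI = 1816
3571 - 2801 = 770
770 + 1816 = 2586

MMDLXXXVI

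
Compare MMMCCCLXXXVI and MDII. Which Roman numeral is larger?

MMMCCCLXXXVI = 3386
MDII = 1502
3386 is larger

MMMCCCLXXXVI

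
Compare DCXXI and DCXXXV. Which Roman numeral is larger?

DCXXI = 621
DCXXXV = 635
635 is larger

DCXXXV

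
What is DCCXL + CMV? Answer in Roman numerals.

DCCXL = 740
CMV = 905
740 + 905 = 1645

MDCXLV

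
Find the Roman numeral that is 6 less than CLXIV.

CLXIV = 164
164 - 6 = 158

CLVIII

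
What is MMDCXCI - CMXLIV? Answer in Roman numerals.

MMDCXCI = 2691
CMXLIV = 944
2691 - 944 = 1747

MDCCXLVII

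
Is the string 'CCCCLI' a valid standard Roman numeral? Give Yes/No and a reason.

'CCCCLI': More than 3 consecutive C's

No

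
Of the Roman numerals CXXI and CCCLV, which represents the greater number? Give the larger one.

CXXI = 121
CCCLV = 355
355 is larger

CCCLV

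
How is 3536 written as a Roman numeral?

Convert 3536 to Roman numerals:
  3536 contains 3×1000 (MMM)
  536 contains 1×500 (D)
  36 contains 3×10 (XXX)
  6 contains 1×5 (V)
  1 contains 1×1 (I)

MMMDXXXVI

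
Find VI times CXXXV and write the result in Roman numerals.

VI = 6
CXXXV = 135
6 × 135 = 810

DCCCX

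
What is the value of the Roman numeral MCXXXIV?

MCXXXIV: M=1000, C=100, X=10, X=10, X=10, IV=4
1000 + 100 + 10 + 10 + 10 + 4 = 1134

1134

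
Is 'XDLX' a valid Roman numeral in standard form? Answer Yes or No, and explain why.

'XDLX': Invalid subtractive combination: XD

No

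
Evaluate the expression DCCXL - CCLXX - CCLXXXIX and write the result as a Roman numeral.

DCCXL = 740, CCLXX = 270, CCLXXXIX = 289
740 - 270 = 470
470 - 289 = 181

CLXXXI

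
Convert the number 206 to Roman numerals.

Convert 206 to Roman numerals:
  206 contains 2×100 (CC)
  6 contains 1×5 (V)
  1 contains 1×1 (I)

CCVI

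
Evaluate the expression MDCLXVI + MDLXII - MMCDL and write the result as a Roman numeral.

MDCLXVI = 1666, MDLXII = 1562, MMCDL = 2450
1666 + 1562 = 3228
3228 - 2450 = 778

DCCLXXVIII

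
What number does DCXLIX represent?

DCXLIX: D=500, C=100, XL=40, IX=9
500 + 100 + 40 + 9 = 649

649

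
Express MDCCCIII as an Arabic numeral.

MDCCCIII: M=1000, D=500, C=100, C=100, C=100, I=1, I=1, I=1
1000 + 500 + 100 + 100 + 100 + 1 + 1 + 1 = 1803

1803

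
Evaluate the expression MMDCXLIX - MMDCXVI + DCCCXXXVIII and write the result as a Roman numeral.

MMDCXLIX = 2649, MMDCXVI = 2616, DCCCXXXVIII = 838
2649 - 2616 = 33
33 + 838 = 871

DCCCLXXI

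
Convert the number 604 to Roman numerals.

Convert 604 to Roman numerals:
  604 contains 1×500 (D)
  104 contains 1×100 (C)
  4 contains 1×4 (IV)

DCIV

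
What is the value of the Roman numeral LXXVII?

LXXVII: L=50, X=10, X=10, V=5, I=1, I=1
50 + 10 + 10 + 5 + 1 + 1 = 77

77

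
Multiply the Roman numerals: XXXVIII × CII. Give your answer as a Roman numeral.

XXXVIII = 38
CII = 102
38 × 102 = 3876

MMMDCCCLXXVI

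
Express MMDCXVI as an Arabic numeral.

MMDCXVI: M=1000, M=1000, D=500, C=100, X=10, V=5, I=1
1000 + 1000 + 500 + 100 + 10 + 5 + 1 = 2616

2616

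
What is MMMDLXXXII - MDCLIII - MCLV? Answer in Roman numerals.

MMMDLXXXII = 3582, MDCLIII = 1653, MCLV = 1155
3582 - 1653 = 1929
1929 - 1155 = 774

DCCLXXIV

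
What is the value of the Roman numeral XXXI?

XXXI: X=10, X=10, X=10, I=1
10 + 10 + 10 + 1 = 31

31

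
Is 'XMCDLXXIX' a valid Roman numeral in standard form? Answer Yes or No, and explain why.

'XMCDLXXIX': Invalid subtractive combination: XM

No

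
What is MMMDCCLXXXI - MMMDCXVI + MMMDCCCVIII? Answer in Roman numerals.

MMMDCCLXXXI = 3781, MMMDCXVI = 3616, MMMDCCCVIII = 3808
3781 - 3616 = 165
165 + 3808 = 3973

MMMCMLXXIII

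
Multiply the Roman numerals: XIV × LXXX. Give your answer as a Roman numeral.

XIV = 14
LXXX = 80
14 × 80 = 1120

MCXX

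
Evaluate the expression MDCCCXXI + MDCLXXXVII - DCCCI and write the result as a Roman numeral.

MDCCCXXI = 1821, MDCLXXXVII = 1687, DCCCI = 801
1821 + 1687 = 3508
3508 - 801 = 2707

MMDCCVII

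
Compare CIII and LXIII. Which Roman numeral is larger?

CIII = 103
LXIII = 63
103 is larger

CIII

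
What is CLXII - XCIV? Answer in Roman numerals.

CLXII = 162
XCIV = 94
162 - 94 = 68

LXVIII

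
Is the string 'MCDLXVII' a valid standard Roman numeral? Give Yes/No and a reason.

'MCDLXVII': Check the rules: uses only the symbols I, V, X, L, C, D, M; no symbol is repeated more than three times in a row; V, L and D each appear at most once; the only place a smaller symbol precedes a larger one is the allowed subtractive pair CD, the symbol right after such a pair (if any) is smaller than the pair's first symbol, and otherwise the values never increase from left to right. Value: M (1000) + CD (400) + L (50) + X (10) + V (5) + I (1) + I (1) = 1467. So it is a valid standard Roman numeral.

Yes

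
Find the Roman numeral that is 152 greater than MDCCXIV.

MDCCXIV = 1714
1714 + 152 = 1866

MDCCCLXVI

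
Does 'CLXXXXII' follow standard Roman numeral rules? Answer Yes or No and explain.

'CLXXXXII': More than 3 consecutive X's

No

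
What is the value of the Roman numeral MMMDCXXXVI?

MMMDCXXXVI: M=1000, M=1000, M=1000, D=500, C=100, X=10, X=10, X=10, V=5, I=1
1000 + 1000 + 1000 + 500 + 100 + 10 + 10 + 10 + 5 + 1 = 3636

3636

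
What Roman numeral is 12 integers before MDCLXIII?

MDCLXIII = 1663
1663 - 12 = 1651

MDCLI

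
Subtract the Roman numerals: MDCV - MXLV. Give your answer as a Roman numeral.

MDCV = 1605
MXLV = 1045
1605 - 1045 = 560

DLX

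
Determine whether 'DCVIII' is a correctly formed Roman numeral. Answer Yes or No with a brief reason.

'DCVIII': Check the rules: uses only the symbols I, V, X, L, C, D, M; no symbol is repeated more than three times in a row; V, L and D each appear at most once; no smaller symbol precedes a larger one (values never increase from left to right). Value: D (500) + C (100) + V (5) + I (1) + I (1) + I (1) = 608. So it is a valid standard Roman numeral.

Yes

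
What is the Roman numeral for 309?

Convert 309 to Roman numerals:
  309 contains 3×100 (CCC)
  9 contains 1×9 (IX)

CCCIX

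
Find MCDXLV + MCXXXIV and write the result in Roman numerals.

MCDXLV = 1445
MCXXXIV = 1134
1445 + 1134 = 2579

MMDLXXIX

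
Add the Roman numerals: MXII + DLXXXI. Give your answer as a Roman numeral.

MXII = 1012
DLXXXI = 581
1012 + 581 = 1593

MDXCIII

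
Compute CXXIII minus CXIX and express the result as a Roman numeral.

CXXIII = 123
CXIX = 119
123 - 119 = 4

IV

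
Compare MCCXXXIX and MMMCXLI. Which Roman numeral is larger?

MCCXXXIX = 1239
MMMCXLI = 3141
3141 is larger

MMMCXLI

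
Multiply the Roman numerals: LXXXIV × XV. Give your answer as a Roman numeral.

LXXXIV = 84
XV = 15
84 × 15 = 1260

MCCLX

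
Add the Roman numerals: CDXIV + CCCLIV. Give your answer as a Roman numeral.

CDXIV = 414
CCCLIV = 354
414 + 354 = 768

DCCLXVIII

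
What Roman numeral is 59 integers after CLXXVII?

CLXXVII = 177
177 + 59 = 236

CCXXXVI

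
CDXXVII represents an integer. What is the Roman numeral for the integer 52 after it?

CDXXVII = 427
427 + 52 = 479

CDLXXIX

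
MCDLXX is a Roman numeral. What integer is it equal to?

MCDLXX: M=1000, CD=400, L=50, X=10, X=10
1000 + 400 + 50 + 10 + 10 = 1470

1470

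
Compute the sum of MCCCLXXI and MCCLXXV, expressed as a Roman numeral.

MCCCLXXI = 1371
MCCLXXV = 1275
1371 + 1275 = 2646

MMDCXLVI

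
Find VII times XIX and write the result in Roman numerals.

VII = 7
XIX = 19
7 × 19 = 133

CXXXIII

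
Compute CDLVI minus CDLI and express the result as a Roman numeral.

CDLVI = 456
CDLI = 451
456 - 451 = 5

V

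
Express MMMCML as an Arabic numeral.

MMMCML: M=1000, M=1000, M=1000, CM=900, L=50
1000 + 1000 + 1000 + 900 + 50 = 3950

3950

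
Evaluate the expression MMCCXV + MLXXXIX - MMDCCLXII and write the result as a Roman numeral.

MMCCXV = 2215, MLXXXIX = 1089, MMDCCLXII = 2762
2215 + 1089 = 3304
3304 - 2762 = 542

DXLII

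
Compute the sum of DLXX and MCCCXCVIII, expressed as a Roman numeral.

DLXX = 570
MCCCXCVIII = 1398
570 + 1398 = 1968

MCMLXVIII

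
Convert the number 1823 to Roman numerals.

Convert 1823 to Roman numerals:
  1823 contains 1×1000 (M)
  823 contains 1×500 (D)
  323 contains 3×100 (CCC)
  23 contains 2×10 (XX)
  3 contains 3×1 (III)

MDCCCXXIII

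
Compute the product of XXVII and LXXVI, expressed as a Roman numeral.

XXVII = 27
LXXVI = 76
27 × 76 = 2052

MMLII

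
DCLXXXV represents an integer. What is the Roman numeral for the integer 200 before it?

DCLXXXV = 685
685 - 200 = 485

CDLXXXV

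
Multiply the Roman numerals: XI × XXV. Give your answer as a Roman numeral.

XI = 11
XXV = 25
11 × 25 = 275

CCLXXV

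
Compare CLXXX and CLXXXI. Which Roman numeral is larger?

CLXXX = 180
CLXXXI = 181
181 is larger

CLXXXI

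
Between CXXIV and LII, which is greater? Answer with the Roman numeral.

CXXIV = 124
LII = 52
124 is larger

CXXIV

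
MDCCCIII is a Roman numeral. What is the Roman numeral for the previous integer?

MDCCCIII = 1803; previous is 1802

MDCCCII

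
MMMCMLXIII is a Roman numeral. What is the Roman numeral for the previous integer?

MMMCMLXIII = 3963, so the previous integer is 3963 - 1 = 3962

MMMCMLXII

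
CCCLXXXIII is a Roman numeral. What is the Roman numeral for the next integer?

CCCLXXXIII = 383; next is 384

CCCLXXXIV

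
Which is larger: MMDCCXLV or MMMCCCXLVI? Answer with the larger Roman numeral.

MMDCCXLV = 2745
MMMCCCXLVI = 3346
3346 is larger

MMMCCCXLVI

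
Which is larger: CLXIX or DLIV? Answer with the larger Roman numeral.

CLXIX = 169
DLIV = 554
554 is larger

DLIV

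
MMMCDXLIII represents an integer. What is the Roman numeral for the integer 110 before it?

MMMCDXLIII = 3443
3443 - 110 = 3333

MMMCCCXXXIII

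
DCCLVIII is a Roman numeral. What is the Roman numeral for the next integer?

DCCLVIII = 758, so the next integer is 758 + 1 = 759

DCCLIX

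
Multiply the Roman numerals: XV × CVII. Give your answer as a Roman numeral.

XV = 15
CVII = 107
15 × 107 = 1605

MDCV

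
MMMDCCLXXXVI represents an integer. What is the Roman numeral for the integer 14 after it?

MMMDCCLXXXVI = 3786
3786 + 14 = 3800

MMMDCCC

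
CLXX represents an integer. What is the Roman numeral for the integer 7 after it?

CLXX = 170
170 + 7 = 177

CLXXVII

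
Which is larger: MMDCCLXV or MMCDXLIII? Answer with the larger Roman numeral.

MMDCCLXV = 2765
MMCDXLIII = 2443
2765 is larger

MMDCCLXV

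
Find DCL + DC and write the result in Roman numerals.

DCL = 650
DC = 600
650 + 600 = 1250

MCCL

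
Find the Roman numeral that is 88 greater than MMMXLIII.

MMMXLIII = 3043
3043 + 88 = 3131

MMMCXXXI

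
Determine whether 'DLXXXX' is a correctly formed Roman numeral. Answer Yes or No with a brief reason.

'DLXXXX': More than 3 consecutive X's

No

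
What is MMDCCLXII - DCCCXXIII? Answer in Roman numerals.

MMDCCLXII = 2762
DCCCXXIII = 823
2762 - 823 = 1939

MCMXXXIX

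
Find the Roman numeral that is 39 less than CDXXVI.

CDXXVI = 426
426 - 39 = 387

CCCLXXXVII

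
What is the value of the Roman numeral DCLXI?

DCLXI: D=500, C=100, L=50, X=10, I=1
500 + 100 + 50 + 10 + 1 = 661

661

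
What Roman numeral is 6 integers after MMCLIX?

MMCLIX = 2159
2159 + 6 = 2165

MMCLXV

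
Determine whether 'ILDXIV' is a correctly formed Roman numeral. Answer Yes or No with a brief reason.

'ILDXIV': Invalid subtractive combination: IL

No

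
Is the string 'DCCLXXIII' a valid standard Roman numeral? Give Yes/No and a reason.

'DCCLXXIII': Check the rules: uses only the symbols I, V, X, L, C, D, M; no symbol is repeated more than three times in a row; V, L and D each appear at most once; no smaller symbol precedes a larger one (values never increase from left to right). Value: D (500) + C (100) + C (100) + L (50) + X (10) + X (10) + I (1) + I (1) + I (1) = 773. So it is a valid standard Roman numeral.

Yes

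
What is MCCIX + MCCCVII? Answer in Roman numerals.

MCCIX = 1209
MCCCVII = 1307
1209 + 1307 = 2516

MMDXVI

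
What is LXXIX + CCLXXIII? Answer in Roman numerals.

LXXIX = 79
CCLXXIII = 273
79 + 273 = 352

CCCLII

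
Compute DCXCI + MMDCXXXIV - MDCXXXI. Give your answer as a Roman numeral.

DCXCI = 691, MMDCXXXIV = 2634, MDCXXXI = 1631
691 + 2634 = 3325
3325 - 1631 = 1694

MDCXCIV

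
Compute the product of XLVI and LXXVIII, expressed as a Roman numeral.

XLVI = 46
LXXVIII = 78
46 × 78 = 3588

MMMDLXXXVIII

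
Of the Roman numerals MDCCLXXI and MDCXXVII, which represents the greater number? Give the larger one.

MDCCLXXI = 1771
MDCXXVII = 1627
1771 is larger

MDCCLXXI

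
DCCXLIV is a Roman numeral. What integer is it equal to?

DCCXLIV: D=500, C=100, C=100, XL=40, IV=4
500 + 100 + 100 + 40 + 4 = 744

744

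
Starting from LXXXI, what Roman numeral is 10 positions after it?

LXXXI = 81
81 + 10 = 91

XCI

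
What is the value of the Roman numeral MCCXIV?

MCCXIV: M=1000, C=100, C=100, X=10, IV=4
1000 + 100 + 100 + 10 + 4 = 1214

1214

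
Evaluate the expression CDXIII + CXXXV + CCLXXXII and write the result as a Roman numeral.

CDXIII = 413, CXXXV = 135, CCLXXXII = 282
413 + 135 = 548
548 + 282 = 830

DCCCXXX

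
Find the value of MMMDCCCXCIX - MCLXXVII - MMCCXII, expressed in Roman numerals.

MMMDCCCXCIX = 3899, MCLXXVII = 1177, MMCCXII = 2212
3899 - 1177 = 2722
2722 - 2212 = 510

DX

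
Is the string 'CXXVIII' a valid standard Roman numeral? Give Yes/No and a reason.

'CXXVIII': Check the rules: uses only the symbols I, V, X, L, C, D, M; no symbol is repeated more than three times in a row; V, L and D each appear at most once; no smaller symbol precedes a larger one (values never increase from left to right). Value: C (100) + X (10) + X (10) + V (5) + I (1) + I (1) + I (1) = 128. So it is a valid standard Roman numeral.

Yes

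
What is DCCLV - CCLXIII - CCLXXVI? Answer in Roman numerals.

DCCLV = 755, CCLXIII = 263, CCLXXVI = 276
755 - 263 = 492
492 - 276 = 216

CCXVI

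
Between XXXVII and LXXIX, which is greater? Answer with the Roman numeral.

XXXVII = 37
LXXIX = 79
79 is larger

LXXIX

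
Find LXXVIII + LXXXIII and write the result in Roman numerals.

LXXVIII = 78
LXXXIII = 83
78 + 83 = 161

CLXI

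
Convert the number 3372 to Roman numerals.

Convert 3372 to Roman numerals:
  3372 contains 3×1000 (MMM)
  372 contains 3×100 (CCC)
  72 contains 1×50 (L)
  22 contains 2×10 (XX)
  2 contains 2×1 (II)

MMMCCCLXXII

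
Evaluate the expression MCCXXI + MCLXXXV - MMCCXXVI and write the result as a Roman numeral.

MCCXXI = 1221, MCLXXXV = 1185, MMCCXXVI = 2226
1221 + 1185 = 2406
2406 - 2226 = 180

CLXXX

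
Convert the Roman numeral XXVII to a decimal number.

XXVII: X=10, X=10, V=5, I=1, I=1
10 + 10 + 5 + 1 + 1 = 27

27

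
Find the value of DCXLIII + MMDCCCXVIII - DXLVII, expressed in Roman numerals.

DCXLIII = 643, MMDCCCXVIII = 2818, DXLVII = 547
643 + 2818 = 3461
3461 - 547 = 2914

MMCMXIV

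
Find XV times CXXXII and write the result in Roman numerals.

XV = 15
CXXXII = 132
15 × 132 = 1980

MCMLXXX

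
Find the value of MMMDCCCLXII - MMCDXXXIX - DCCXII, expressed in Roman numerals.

MMMDCCCLXII = 3862, MMCDXXXIX = 2439, DCCXII = 712
3862 - 2439 = 1423
1423 - 712 = 711

DCCXI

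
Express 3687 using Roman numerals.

Convert 3687 to Roman numerals:
  3687 contains 3×1000 (MMM)
  687 contains 1×500 (D)
  187 contains 1×100 (C)
  87 contains 1×50 (L)
  37 contains 3×10 (XXX)
  7 contains 1×5 (V)
  2 contains 2×1 (II)

MMMDCLXXXVII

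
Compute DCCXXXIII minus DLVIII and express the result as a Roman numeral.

DCCXXXIII = 733
DLVIII = 558
733 - 558 = 175

CLXXV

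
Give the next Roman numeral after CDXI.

CDXI = 411; next is 412

CDXII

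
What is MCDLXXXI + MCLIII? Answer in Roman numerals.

MCDLXXXI = 1481
MCLIII = 1153
1481 + 1153 = 2634

MMDCXXXIV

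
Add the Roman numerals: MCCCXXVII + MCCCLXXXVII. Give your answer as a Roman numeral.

MCCCXXVII = 1327
MCCCLXXXVII = 1387
1327 + 1387 = 2714

MMDCCXIV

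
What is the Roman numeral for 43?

Convert 43 to Roman numerals:
  43 contains 1×40 (XL)
  3 contains 3×1 (III)

XLIII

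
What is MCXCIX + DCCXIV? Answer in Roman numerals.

MCXCIX = 1199
DCCXIV = 714
1199 + 714 = 1913

MCMXIII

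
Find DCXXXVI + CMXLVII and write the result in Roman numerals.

DCXXXVI = 636
CMXLVII = 947
636 + 947 = 1583

MDLXXXIII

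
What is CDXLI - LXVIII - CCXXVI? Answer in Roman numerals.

CDXLI = 441, LXVIII = 68, CCXXVI = 226
441 - 68 = 373
373 - 226 = 147

CXLVII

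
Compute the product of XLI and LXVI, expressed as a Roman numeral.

XLI = 41
LXVI = 66
41 × 66 = 2706

MMDCCVI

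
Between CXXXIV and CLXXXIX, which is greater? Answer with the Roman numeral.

CXXXIV = 134
CLXXXIX = 189
189 is larger

CLXXXIX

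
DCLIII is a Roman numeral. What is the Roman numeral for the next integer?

DCLIII = 653; next is 654

DCLIV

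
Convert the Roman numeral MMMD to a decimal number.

MMMD: M=1000, M=1000, M=1000, D=500
1000 + 1000 + 1000 + 500 = 3500

3500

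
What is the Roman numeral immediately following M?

M = 1000, so the next integer is 1000 + 1 = 1001

MI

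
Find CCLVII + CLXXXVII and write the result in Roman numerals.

CCLVII = 257
CLXXXVII = 187
257 + 187 = 444

CDXLIV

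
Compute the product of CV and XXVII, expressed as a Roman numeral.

CV = 105
XXVII = 27
105 × 27 = 2835

MMDCCCXXXV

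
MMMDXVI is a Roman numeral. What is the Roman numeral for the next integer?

MMMDXVI = 3516, so the next integer is 3516 + 1 = 3517

MMMDXVII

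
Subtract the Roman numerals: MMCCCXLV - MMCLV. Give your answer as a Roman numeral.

MMCCCXLV = 2345
MMCLV = 2155
2345 - 2155 = 190

CXC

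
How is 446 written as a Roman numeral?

Convert 446 to Roman numerals:
  446 contains 1×400 (CD)
  46 contains 1×40 (XL)
  6 contains 1×5 (V)
  1 contains 1×1 (I)

CDXLVI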